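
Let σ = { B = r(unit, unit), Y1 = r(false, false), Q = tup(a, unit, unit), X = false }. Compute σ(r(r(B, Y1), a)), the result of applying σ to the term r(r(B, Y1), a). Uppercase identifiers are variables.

r(r(r(unit, unit), r(false, false)), a)

Replace each occurrence of B with r(unit, unit).
Replace each occurrence of Y1 with r(false, false).
Result: r(r(r(unit, unit), r(false, false)), a).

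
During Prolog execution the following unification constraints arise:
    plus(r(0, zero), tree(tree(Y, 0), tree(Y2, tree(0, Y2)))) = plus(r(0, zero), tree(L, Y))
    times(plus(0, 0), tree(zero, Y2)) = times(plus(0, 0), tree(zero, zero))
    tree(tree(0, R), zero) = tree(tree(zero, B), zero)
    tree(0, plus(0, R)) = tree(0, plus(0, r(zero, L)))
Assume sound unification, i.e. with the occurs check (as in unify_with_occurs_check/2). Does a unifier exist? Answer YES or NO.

NO

Decompose plus/2: r(0, zero) = r(0, zero),  tree(tree(Y, 0), tree(Y2, tree(0, Y2))) = tree(L, Y).
Delete trivial equation r(0, zero) = r(0, zero).
Decompose tree/2: tree(Y, 0) = L,  tree(Y2, tree(0, Y2)) = Y.
Bind L := tree(Y, 0); substituting into the one remaining equation that mentions L gives: tree(0, plus(0, R)) = tree(0, plus(0, r(zero, tree(Y, 0)))).
Bind Y := tree(Y2, tree(0, Y2)); substituting into the one remaining equation that mentions Y gives: tree(0, plus(0, R)) = tree(0, plus(0, r(zero, tree(tree(Y2, tree(0, Y2)), 0)))). Substituting into the earlier binding gives L := tree(tree(Y2, tree(0, Y2)), 0).
Decompose times/2: plus(0, 0) = plus(0, 0),  tree(zero, Y2) = tree(zero, zero).
Delete trivial equation plus(0, 0) = plus(0, 0).
Decompose tree/2: zero = zero,  Y2 = zero.
Delete trivial equation zero = zero.
Bind Y2 := zero; substituting into the one remaining equation that mentions Y2 gives: tree(0, plus(0, R)) = tree(0, plus(0, r(zero, tree(tree(zero, tree(0, zero)), 0)))). Substituting into the earlier bindings gives L := tree(tree(zero, tree(0, zero)), 0), Y := tree(zero, tree(0, zero)).
Decompose tree/2: tree(0, R) = tree(zero, B),  zero = zero.
Decompose tree/2: 0 = zero,  R = B.
Clash: constants 0 and zero differ; no unifier exists.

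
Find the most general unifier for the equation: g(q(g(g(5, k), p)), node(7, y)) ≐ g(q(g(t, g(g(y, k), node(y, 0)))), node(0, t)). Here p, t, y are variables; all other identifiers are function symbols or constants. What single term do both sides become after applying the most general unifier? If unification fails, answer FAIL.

Decompose g/2: q(g(g(5, k), p)) ≐ q(g(t, g(g(y, k), node(y, 0)))),  node(7, y) ≐ node(0, t).
Decompose q/1: g(g(5, k), p) ≐ g(t, g(g(y, k), node(y, 0))).
Decompose g/2: g(5, k) ≐ t,  p ≐ g(g(y, k), node(y, 0)).
Bind t := g(5, k); substituting into the one remaining equation that mentions t gives: node(7, y) ≐ node(0, g(5, k)).
Bind p := g(g(y, k), node(y, 0)); no other remaining equation mentions p.
Decompose node/2: 7 ≐ 0,  y ≐ g(5, k).
Clash: constants 7 and 0 differ; no unifier exists.

FAIL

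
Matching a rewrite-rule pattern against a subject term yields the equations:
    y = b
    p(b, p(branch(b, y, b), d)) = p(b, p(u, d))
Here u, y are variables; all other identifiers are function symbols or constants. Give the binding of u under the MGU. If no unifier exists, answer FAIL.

Bind y := b; substituting into the remaining equation gives: p(b, p(branch(b, b, b), d)) = p(b, p(u, d)).
Decompose p/2: b = b,  p(branch(b, b, b), d) = p(u, d).
Delete trivial equation b = b.
Decompose p/2: branch(b, b, b) = u,  d = d.
Bind u := branch(b, b, b); no other remaining equation mentions u.
Delete trivial equation d = d.
MGU = { y := b, u := branch(b, b, b) }, so u := branch(b, b, b).

branch(b, b, b)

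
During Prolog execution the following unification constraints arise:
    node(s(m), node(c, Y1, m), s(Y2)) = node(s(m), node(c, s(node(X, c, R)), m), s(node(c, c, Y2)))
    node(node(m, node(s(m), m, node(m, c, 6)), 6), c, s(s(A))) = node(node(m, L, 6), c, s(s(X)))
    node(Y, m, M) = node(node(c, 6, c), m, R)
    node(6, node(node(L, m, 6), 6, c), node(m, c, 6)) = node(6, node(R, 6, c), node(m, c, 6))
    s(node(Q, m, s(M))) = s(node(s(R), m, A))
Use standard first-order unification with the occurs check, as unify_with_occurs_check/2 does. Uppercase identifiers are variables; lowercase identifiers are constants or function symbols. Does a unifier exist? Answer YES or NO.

NO

Decompose node/3: s(m) = s(m),  node(c, Y1, m) = node(c, s(node(X, c, R)), m),  s(Y2) = s(node(c, c, Y2)).
Delete trivial equation s(m) = s(m).
Decompose node/3: c = c,  Y1 = s(node(X, c, R)),  m = m.
Delete trivial equation c = c.
Bind Y1 := s(node(X, c, R)); no other remaining equation mentions Y1.
Delete trivial equation m = m.
Decompose s/1: Y2 = node(c, c, Y2).
Occurs check fails: Y2 occurs in node(c, c, Y2); the equation Y2 = node(c, c, Y2) has no finite solution.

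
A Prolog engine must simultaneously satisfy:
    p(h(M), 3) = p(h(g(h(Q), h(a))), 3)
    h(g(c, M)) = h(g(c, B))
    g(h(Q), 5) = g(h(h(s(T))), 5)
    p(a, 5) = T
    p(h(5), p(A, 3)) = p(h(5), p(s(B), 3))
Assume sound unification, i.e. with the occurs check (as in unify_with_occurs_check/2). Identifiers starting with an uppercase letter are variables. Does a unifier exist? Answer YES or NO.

YES

Decompose p/2: h(M) = h(g(h(Q), h(a))),  3 = 3.
Decompose h/1: M = g(h(Q), h(a)).
Bind M := g(h(Q), h(a)); substituting into the one remaining equation that mentions M gives: h(g(c, g(h(Q), h(a)))) = h(g(c, B)).
Delete trivial equation 3 = 3.
Decompose h/1: g(c, g(h(Q), h(a))) = g(c, B).
Decompose g/2: c = c,  g(h(Q), h(a)) = B.
Delete trivial equation c = c.
Bind B := g(h(Q), h(a)); substituting into the one remaining equation that mentions B gives: p(h(5), p(A, 3)) = p(h(5), p(s(g(h(Q), h(a))), 3)).
Decompose g/2: h(Q) = h(h(s(T))),  5 = 5.
Decompose h/1: Q = h(s(T)).
Bind Q := h(s(T)); substituting into the one remaining equation that mentions Q gives: p(h(5), p(A, 3)) = p(h(5), p(s(g(h(h(s(T))), h(a))), 3)). Substituting into the earlier bindings gives M := g(h(h(s(T))), h(a)), B := g(h(h(s(T))), h(a)).
Delete trivial equation 5 = 5.
Bind T := p(a, 5); substituting into the remaining equation gives: p(h(5), p(A, 3)) = p(h(5), p(s(g(h(h(s(p(a, 5)))), h(a))), 3)). Substituting into the earlier bindings gives M := g(h(h(s(p(a, 5)))), h(a)), B := g(h(h(s(p(a, 5)))), h(a)), Q := h(s(p(a, 5))).
Decompose p/2: h(5) = h(5),  p(A, 3) = p(s(g(h(h(s(p(a, 5)))), h(a))), 3).
Delete trivial equation h(5) = h(5).
Decompose p/2: A = s(g(h(h(s(p(a, 5)))), h(a))),  3 = 3.
Bind A := s(g(h(h(s(p(a, 5)))), h(a))); no other remaining equation mentions A.
Delete trivial equation 3 = 3.
No equations remain and no clash or occurs-check failure arose, so a unifier exists.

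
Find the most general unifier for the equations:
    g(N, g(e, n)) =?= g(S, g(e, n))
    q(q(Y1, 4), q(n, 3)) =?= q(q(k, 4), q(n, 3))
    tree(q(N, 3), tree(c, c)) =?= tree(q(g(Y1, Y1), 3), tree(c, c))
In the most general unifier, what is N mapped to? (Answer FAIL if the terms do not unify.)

g(k, k)

Decompose g/2: N =?= S,  g(e, n) =?= g(e, n).
Bind N := S; substituting into the one remaining equation that mentions N gives: tree(q(S, 3), tree(c, c)) =?= tree(q(g(Y1, Y1), 3), tree(c, c)).
Delete trivial equation g(e, n) =?= g(e, n).
Decompose q/2: q(Y1, 4) =?= q(k, 4),  q(n, 3) =?= q(n, 3).
Decompose q/2: Y1 =?= k,  4 =?= 4.
Bind Y1 := k; substituting into the one remaining equation that mentions Y1 gives: tree(q(S, 3), tree(c, c)) =?= tree(q(g(k, k), 3), tree(c, c)).
Delete trivial equation 4 =?= 4.
Delete trivial equation q(n, 3) =?= q(n, 3).
Decompose tree/2: q(S, 3) =?= q(g(k, k), 3),  tree(c, c) =?= tree(c, c).
Decompose q/2: S =?= g(k, k),  3 =?= 3.
Bind S := g(k, k); no other remaining equation mentions S. Substituting into the earlier binding gives N := g(k, k).
Delete trivial equation 3 =?= 3.
Delete trivial equation tree(c, c) =?= tree(c, c).
MGU = { N -> g(k, k), Y1 -> k, S -> g(k, k) }, so N -> g(k, k).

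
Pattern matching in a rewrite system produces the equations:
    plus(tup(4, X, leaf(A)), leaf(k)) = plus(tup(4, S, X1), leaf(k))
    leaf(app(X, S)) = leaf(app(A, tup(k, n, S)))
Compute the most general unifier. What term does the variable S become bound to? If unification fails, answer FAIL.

FAIL

Decompose plus/2: tup(4, X, leaf(A)) = tup(4, S, X1),  leaf(k) = leaf(k).
Decompose tup/3: 4 = 4,  X = S,  leaf(A) = X1.
Delete trivial equation 4 = 4.
Bind X := S; substituting into the one remaining equation that mentions X gives: leaf(app(S, S)) = leaf(app(A, tup(k, n, S))).
Bind X1 := leaf(A); no other remaining equation mentions X1.
Delete trivial equation leaf(k) = leaf(k).
Decompose leaf/1: app(S, S) = app(A, tup(k, n, S)).
Decompose app/2: S = A,  S = tup(k, n, S).
Bind S := A; substituting into the remaining equation gives: A = tup(k, n, A). Substituting into the earlier binding gives X := A.
Occurs check fails: A occurs in tup(k, n, A); the equation A = tup(k, n, A) has no finite solution.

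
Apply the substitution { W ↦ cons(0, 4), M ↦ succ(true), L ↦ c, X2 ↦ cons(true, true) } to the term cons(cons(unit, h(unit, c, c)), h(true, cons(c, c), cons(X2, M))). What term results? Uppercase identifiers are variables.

cons(cons(unit, h(unit, c, c)), h(true, cons(c, c), cons(cons(true, true), succ(true))))

Replace each occurrence of M with succ(true).
Replace each occurrence of X2 with cons(true, true).
Result: cons(cons(unit, h(unit, c, c)), h(true, cons(c, c), cons(cons(true, true), succ(true)))).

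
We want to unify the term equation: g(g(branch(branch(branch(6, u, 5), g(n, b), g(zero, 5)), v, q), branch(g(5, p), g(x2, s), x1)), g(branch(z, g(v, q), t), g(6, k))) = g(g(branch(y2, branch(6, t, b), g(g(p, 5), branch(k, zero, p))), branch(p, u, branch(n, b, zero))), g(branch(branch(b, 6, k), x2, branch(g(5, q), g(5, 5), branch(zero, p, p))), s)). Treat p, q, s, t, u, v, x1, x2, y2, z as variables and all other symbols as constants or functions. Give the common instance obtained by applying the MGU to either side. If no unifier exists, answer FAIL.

Decompose g/2: g(branch(branch(branch(6, u, 5), g(n, b), g(zero, 5)), v, q), branch(g(5, p), g(x2, s), x1)) = g(branch(y2, branch(6, t, b), g(g(p, 5), branch(k, zero, p))), branch(p, u, branch(n, b, zero))),  g(branch(z, g(v, q), t), g(6, k)) = g(branch(branch(b, 6, k), x2, branch(g(5, q), g(5, 5), branch(zero, p, p))), s).
Decompose g/2: branch(branch(branch(6, u, 5), g(n, b), g(zero, 5)), v, q) = branch(y2, branch(6, t, b), g(g(p, 5), branch(k, zero, p))),  branch(g(5, p), g(x2, s), x1) = branch(p, u, branch(n, b, zero)).
Decompose branch/3: branch(branch(6, u, 5), g(n, b), g(zero, 5)) = y2,  v = branch(6, t, b),  q = g(g(p, 5), branch(k, zero, p)).
Bind y2 := branch(branch(6, u, 5), g(n, b), g(zero, 5)); no other remaining equation mentions y2.
Bind v := branch(6, t, b); substituting into the one remaining equation that mentions v gives: g(branch(z, g(branch(6, t, b), q), t), g(6, k)) = g(branch(branch(b, 6, k), x2, branch(g(5, q), g(5, 5), branch(zero, p, p))), s).
Bind q := g(g(p, 5), branch(k, zero, p)); substituting into the one remaining equation that mentions q gives: g(branch(z, g(branch(6, t, b), g(g(p, 5), branch(k, zero, p))), t), g(6, k)) = g(branch(branch(b, 6, k), x2, branch(g(5, g(g(p, 5), branch(k, zero, p))), g(5, 5), branch(zero, p, p))), s).
Decompose branch/3: g(5, p) = p,  g(x2, s) = u,  x1 = branch(n, b, zero).
Occurs check fails: p occurs in g(5, p); the equation p = g(5, p) has no finite solution.

FAIL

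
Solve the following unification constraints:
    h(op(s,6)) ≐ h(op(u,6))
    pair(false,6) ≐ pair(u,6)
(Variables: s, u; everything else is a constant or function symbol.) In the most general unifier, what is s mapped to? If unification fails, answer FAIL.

Decompose h/1: op(s,6) ≐ op(u,6).
Decompose op/2: s ≐ u,  6 ≐ 6.
Bind s := u; no other remaining equation mentions s.
Delete trivial equation 6 ≐ 6.
Decompose pair/2: false ≐ u,  6 ≐ 6.
Bind u := false; no other remaining equation mentions u. Substituting into the earlier binding gives s := false.
Delete trivial equation 6 ≐ 6.
MGU = { s := false, u := false }, so s := false.

false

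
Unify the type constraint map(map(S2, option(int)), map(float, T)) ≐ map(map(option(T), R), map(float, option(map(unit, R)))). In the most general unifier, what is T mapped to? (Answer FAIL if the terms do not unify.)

Decompose map/2: map(S2, option(int)) ≐ map(option(T), R),  map(float, T) ≐ map(float, option(map(unit, R))).
Decompose map/2: S2 ≐ option(T),  option(int) ≐ R.
Bind S2 := option(T); no other remaining equation mentions S2.
Bind R := option(int); substituting into the remaining equation gives: map(float, T) ≐ map(float, option(map(unit, option(int)))).
Decompose map/2: float ≐ float,  T ≐ option(map(unit, option(int))).
Delete trivial equation float ≐ float.
Bind T := option(map(unit, option(int))). Substituting into the earlier binding gives S2 := option(option(map(unit, option(int)))).
MGU = { S2 -> option(option(map(unit, option(int)))), R -> option(int), T -> option(map(unit, option(int))) }, so T -> option(map(unit, option(int))).

option(map(unit, option(int)))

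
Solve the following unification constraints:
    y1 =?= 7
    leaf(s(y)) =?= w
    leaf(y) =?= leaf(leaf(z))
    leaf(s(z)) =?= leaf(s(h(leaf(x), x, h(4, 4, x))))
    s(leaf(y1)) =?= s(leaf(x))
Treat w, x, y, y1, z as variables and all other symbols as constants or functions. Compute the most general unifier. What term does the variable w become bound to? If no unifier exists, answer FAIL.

leaf(s(leaf(h(leaf(7), 7, h(4, 4, 7)))))

Bind y1 := 7; substituting into the one remaining equation that mentions y1 gives: s(leaf(7)) =?= s(leaf(x)).
Bind w := leaf(s(y)); no other remaining equation mentions w.
Decompose leaf/1: y =?= leaf(z).
Bind y := leaf(z); no other remaining equation mentions y. Substituting into the earlier binding gives w := leaf(s(leaf(z))).
Decompose leaf/1: s(z) =?= s(h(leaf(x), x, h(4, 4, x))).
Decompose s/1: z =?= h(leaf(x), x, h(4, 4, x)).
Bind z := h(leaf(x), x, h(4, 4, x)); no other remaining equation mentions z. Substituting into the earlier bindings gives w := leaf(s(leaf(h(leaf(x), x, h(4, 4, x))))), y := leaf(h(leaf(x), x, h(4, 4, x))).
Decompose s/1: leaf(7) =?= leaf(x).
Decompose leaf/1: 7 =?= x.
Bind x := 7. Substituting into the earlier bindings gives w := leaf(s(leaf(h(leaf(7), 7, h(4, 4, 7))))), y := leaf(h(leaf(7), 7, h(4, 4, 7))), z := h(leaf(7), 7, h(4, 4, 7)).
MGU = { y1 ↦ 7, w ↦ leaf(s(leaf(h(leaf(7), 7, h(4, 4, 7))))), y ↦ leaf(h(leaf(7), 7, h(4, 4, 7))), z ↦ h(leaf(7), 7, h(4, 4, 7)), x ↦ 7 }, so w ↦ leaf(s(leaf(h(leaf(7), 7, h(4, 4, 7))))).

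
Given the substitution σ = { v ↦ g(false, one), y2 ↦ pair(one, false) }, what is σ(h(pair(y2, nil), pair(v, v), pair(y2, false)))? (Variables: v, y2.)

Replace each occurrence of v with g(false, one).
Replace each occurrence of y2 with pair(one, false).
Result: h(pair(pair(one, false), nil), pair(g(false, one), g(false, one)), pair(pair(one, false), false)).

h(pair(pair(one, false), nil), pair(g(false, one), g(false, one)), pair(pair(one, false), false))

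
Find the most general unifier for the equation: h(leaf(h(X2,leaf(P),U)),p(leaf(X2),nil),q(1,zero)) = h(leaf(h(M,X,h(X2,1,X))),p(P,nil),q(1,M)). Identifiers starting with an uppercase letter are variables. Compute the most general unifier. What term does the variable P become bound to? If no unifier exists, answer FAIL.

leaf(zero)

Decompose h/3: leaf(h(X2,leaf(P),U)) = leaf(h(M,X,h(X2,1,X))),  p(leaf(X2),nil) = p(P,nil),  q(1,zero) = q(1,M).
Decompose leaf/1: h(X2,leaf(P),U) = h(M,X,h(X2,1,X)).
Decompose h/3: X2 = M,  leaf(P) = X,  U = h(X2,1,X).
Bind X2 := M; substituting into the 2 remaining equations that mention X2 gives: U = h(M,1,X),  p(leaf(M),nil) = p(P,nil).
Bind X := leaf(P); substituting into the one remaining equation that mentions X gives: U = h(M,1,leaf(P)).
Bind U := h(M,1,leaf(P)); no other remaining equation mentions U.
Decompose p/2: leaf(M) = P,  nil = nil.
Bind P := leaf(M); no other remaining equation mentions P. Substituting into the earlier bindings gives X := leaf(leaf(M)), U := h(M,1,leaf(leaf(M))).
Delete trivial equation nil = nil.
Decompose q/2: 1 = 1,  zero = M.
Delete trivial equation 1 = 1.
Bind M := zero. Substituting into the earlier bindings gives X2 := zero, X := leaf(leaf(zero)), U := h(zero,1,leaf(leaf(zero))), P := leaf(zero).
MGU = { X2 ↦ zero, X ↦ leaf(leaf(zero)), U ↦ h(zero,1,leaf(leaf(zero))), P ↦ leaf(zero), M ↦ zero }, so P ↦ leaf(zero).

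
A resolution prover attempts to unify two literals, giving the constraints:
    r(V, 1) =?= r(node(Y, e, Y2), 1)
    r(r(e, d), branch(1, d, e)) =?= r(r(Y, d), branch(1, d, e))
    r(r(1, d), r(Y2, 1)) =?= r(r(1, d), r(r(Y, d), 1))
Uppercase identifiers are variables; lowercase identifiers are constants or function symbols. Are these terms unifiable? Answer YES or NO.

Decompose r/2: V =?= node(Y, e, Y2),  1 =?= 1.
Bind V := node(Y, e, Y2); no other remaining equation mentions V.
Delete trivial equation 1 =?= 1.
Decompose r/2: r(e, d) =?= r(Y, d),  branch(1, d, e) =?= branch(1, d, e).
Decompose r/2: e =?= Y,  d =?= d.
Bind Y := e; substituting into the one remaining equation that mentions Y gives: r(r(1, d), r(Y2, 1)) =?= r(r(1, d), r(r(e, d), 1)). Substituting into the earlier binding gives V := node(e, e, Y2).
Delete trivial equation d =?= d.
Delete trivial equation branch(1, d, e) =?= branch(1, d, e).
Decompose r/2: r(1, d) =?= r(1, d),  r(Y2, 1) =?= r(r(e, d), 1).
Delete trivial equation r(1, d) =?= r(1, d).
Decompose r/2: Y2 =?= r(e, d),  1 =?= 1.
Bind Y2 := r(e, d); no other remaining equation mentions Y2. Substituting into the earlier binding gives V := node(e, e, r(e, d)).
Delete trivial equation 1 =?= 1.
No equations remain and no clash or occurs-check failure arose, so a unifier exists.

YES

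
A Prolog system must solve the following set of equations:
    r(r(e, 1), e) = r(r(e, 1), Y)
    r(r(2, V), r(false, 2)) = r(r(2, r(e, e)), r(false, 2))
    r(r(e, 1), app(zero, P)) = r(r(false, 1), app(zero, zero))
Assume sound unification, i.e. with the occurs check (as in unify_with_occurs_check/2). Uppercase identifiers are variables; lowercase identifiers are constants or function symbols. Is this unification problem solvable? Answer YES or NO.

Decompose r/2: r(e, 1) = r(e, 1),  e = Y.
Delete trivial equation r(e, 1) = r(e, 1).
Bind Y := e; no other remaining equation mentions Y.
Decompose r/2: r(2, V) = r(2, r(e, e)),  r(false, 2) = r(false, 2).
Decompose r/2: 2 = 2,  V = r(e, e).
Delete trivial equation 2 = 2.
Bind V := r(e, e); no other remaining equation mentions V.
Delete trivial equation r(false, 2) = r(false, 2).
Decompose r/2: r(e, 1) = r(false, 1),  app(zero, P) = app(zero, zero).
Decompose r/2: e = false,  1 = 1.
Clash: constants e and false differ; no unifier exists.

NO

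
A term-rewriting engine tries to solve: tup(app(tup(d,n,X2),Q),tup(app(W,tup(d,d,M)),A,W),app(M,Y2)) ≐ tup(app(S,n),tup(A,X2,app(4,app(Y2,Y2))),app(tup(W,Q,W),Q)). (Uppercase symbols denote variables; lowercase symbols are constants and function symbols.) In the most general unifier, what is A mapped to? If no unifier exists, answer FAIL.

app(app(4,app(n,n)),tup(d,d,tup(app(4,app(n,n)),n,app(4,app(n,n)))))

Decompose tup/3: app(tup(d,n,X2),Q) ≐ app(S,n),  tup(app(W,tup(d,d,M)),A,W) ≐ tup(A,X2,app(4,app(Y2,Y2))),  app(M,Y2) ≐ app(tup(W,Q,W),Q).
Decompose app/2: tup(d,n,X2) ≐ S,  Q ≐ n.
Bind S := tup(d,n,X2); no other remaining equation mentions S.
Bind Q := n; substituting into the one remaining equation that mentions Q gives: app(M,Y2) ≐ app(tup(W,n,W),n).
Decompose tup/3: app(W,tup(d,d,M)) ≐ A,  A ≐ X2,  W ≐ app(4,app(Y2,Y2)).
Bind A := app(W,tup(d,d,M)); substituting into the one remaining equation that mentions A gives: app(W,tup(d,d,M)) ≐ X2.
Bind X2 := app(W,tup(d,d,M)); no other remaining equation mentions X2. Substituting into the earlier binding gives S := tup(d,n,app(W,tup(d,d,M))).
Bind W := app(4,app(Y2,Y2)); substituting into the remaining equation gives: app(M,Y2) ≐ app(tup(app(4,app(Y2,Y2)),n,app(4,app(Y2,Y2))),n). Substituting into the earlier bindings gives S := tup(d,n,app(app(4,app(Y2,Y2)),tup(d,d,M))), A := app(app(4,app(Y2,Y2)),tup(d,d,M)), X2 := app(app(4,app(Y2,Y2)),tup(d,d,M)).
Decompose app/2: M ≐ tup(app(4,app(Y2,Y2)),n,app(4,app(Y2,Y2))),  Y2 ≐ n.
Bind M := tup(app(4,app(Y2,Y2)),n,app(4,app(Y2,Y2))); no other remaining equation mentions M. Substituting into the earlier bindings gives S := tup(d,n,app(app(4,app(Y2,Y2)),tup(d,d,tup(app(4,app(Y2,Y2)),n,app(4,app(Y2,Y2)))))), A := app(app(4,app(Y2,Y2)),tup(d,d,tup(app(4,app(Y2,Y2)),n,app(4,app(Y2,Y2))))), X2 := app(app(4,app(Y2,Y2)),tup(d,d,tup(app(4,app(Y2,Y2)),n,app(4,app(Y2,Y2))))).
Bind Y2 := n. Substituting into the earlier bindings gives S := tup(d,n,app(app(4,app(n,n)),tup(d,d,tup(app(4,app(n,n)),n,app(4,app(n,n)))))), A := app(app(4,app(n,n)),tup(d,d,tup(app(4,app(n,n)),n,app(4,app(n,n))))), X2 := app(app(4,app(n,n)),tup(d,d,tup(app(4,app(n,n)),n,app(4,app(n,n))))), W := app(4,app(n,n)), M := tup(app(4,app(n,n)),n,app(4,app(n,n))).
MGU = { S -> tup(d,n,app(app(4,app(n,n)),tup(d,d,tup(app(4,app(n,n)),n,app(4,app(n,n)))))), Q -> n, A -> app(app(4,app(n,n)),tup(d,d,tup(app(4,app(n,n)),n,app(4,app(n,n))))), X2 -> app(app(4,app(n,n)),tup(d,d,tup(app(4,app(n,n)),n,app(4,app(n,n))))), W -> app(4,app(n,n)), M -> tup(app(4,app(n,n)),n,app(4,app(n,n))), Y2 -> n }, so A -> app(app(4,app(n,n)),tup(d,d,tup(app(4,app(n,n)),n,app(4,app(n,n))))).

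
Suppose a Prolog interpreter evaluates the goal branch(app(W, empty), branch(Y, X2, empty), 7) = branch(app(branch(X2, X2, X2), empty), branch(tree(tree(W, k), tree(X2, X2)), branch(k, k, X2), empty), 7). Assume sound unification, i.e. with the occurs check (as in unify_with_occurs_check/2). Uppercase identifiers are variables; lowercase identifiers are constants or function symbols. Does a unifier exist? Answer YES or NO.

Decompose branch/3: app(W, empty) = app(branch(X2, X2, X2), empty),  branch(Y, X2, empty) = branch(tree(tree(W, k), tree(X2, X2)), branch(k, k, X2), empty),  7 = 7.
Decompose app/2: W = branch(X2, X2, X2),  empty = empty.
Bind W := branch(X2, X2, X2); substituting into the one remaining equation that mentions W gives: branch(Y, X2, empty) = branch(tree(tree(branch(X2, X2, X2), k), tree(X2, X2)), branch(k, k, X2), empty).
Delete trivial equation empty = empty.
Decompose branch/3: Y = tree(tree(branch(X2, X2, X2), k), tree(X2, X2)),  X2 = branch(k, k, X2),  empty = empty.
Bind Y := tree(tree(branch(X2, X2, X2), k), tree(X2, X2)); no other remaining equation mentions Y.
Occurs check fails: X2 occurs in branch(k, k, X2); the equation X2 = branch(k, k, X2) has no finite solution.

NO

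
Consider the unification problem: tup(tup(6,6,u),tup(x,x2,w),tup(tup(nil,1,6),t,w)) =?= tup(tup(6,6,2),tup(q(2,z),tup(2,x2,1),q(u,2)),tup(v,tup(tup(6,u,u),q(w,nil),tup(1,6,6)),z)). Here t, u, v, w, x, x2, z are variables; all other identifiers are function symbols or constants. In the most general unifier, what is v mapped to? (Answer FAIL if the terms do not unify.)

FAIL

Decompose tup/3: tup(6,6,u) =?= tup(6,6,2),  tup(x,x2,w) =?= tup(q(2,z),tup(2,x2,1),q(u,2)),  tup(tup(nil,1,6),t,w) =?= tup(v,tup(tup(6,u,u),q(w,nil),tup(1,6,6)),z).
Decompose tup/3: 6 =?= 6,  6 =?= 6,  u =?= 2.
Delete trivial equation 6 =?= 6.
Delete trivial equation 6 =?= 6.
Bind u := 2; substituting into the remaining equations gives: tup(x,x2,w) =?= tup(q(2,z),tup(2,x2,1),q(2,2)),  tup(tup(nil,1,6),t,w) =?= tup(v,tup(tup(6,2,2),q(w,nil),tup(1,6,6)),z).
Decompose tup/3: x =?= q(2,z),  x2 =?= tup(2,x2,1),  w =?= q(2,2).
Bind x := q(2,z); no other remaining equation mentions x.
Occurs check fails: x2 occurs in tup(2,x2,1); the equation x2 =?= tup(2,x2,1) has no finite solution.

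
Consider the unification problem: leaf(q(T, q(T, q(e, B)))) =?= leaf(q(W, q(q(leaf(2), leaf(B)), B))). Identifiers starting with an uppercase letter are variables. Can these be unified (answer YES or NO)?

Decompose leaf/1: q(T, q(T, q(e, B))) =?= q(W, q(q(leaf(2), leaf(B)), B)).
Decompose q/2: T =?= W,  q(T, q(e, B)) =?= q(q(leaf(2), leaf(B)), B).
Bind T := W; substituting into the remaining equation gives: q(W, q(e, B)) =?= q(q(leaf(2), leaf(B)), B).
Decompose q/2: W =?= q(leaf(2), leaf(B)),  q(e, B) =?= B.
Bind W := q(leaf(2), leaf(B)); no other remaining equation mentions W. Substituting into the earlier binding gives T := q(leaf(2), leaf(B)).
Occurs check fails: B occurs in q(e, B); the equation B =?= q(e, B) has no finite solution.

NO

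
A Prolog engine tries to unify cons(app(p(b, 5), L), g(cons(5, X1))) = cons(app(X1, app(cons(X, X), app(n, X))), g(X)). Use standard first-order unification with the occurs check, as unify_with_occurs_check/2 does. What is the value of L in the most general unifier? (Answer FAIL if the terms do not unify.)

app(cons(cons(5, p(b, 5)), cons(5, p(b, 5))), app(n, cons(5, p(b, 5))))

Decompose cons/2: app(p(b, 5), L) = app(X1, app(cons(X, X), app(n, X))),  g(cons(5, X1)) = g(X).
Decompose app/2: p(b, 5) = X1,  L = app(cons(X, X), app(n, X)).
Bind X1 := p(b, 5); substituting into the one remaining equation that mentions X1 gives: g(cons(5, p(b, 5))) = g(X).
Bind L := app(cons(X, X), app(n, X)); no other remaining equation mentions L.
Decompose g/1: cons(5, p(b, 5)) = X.
Bind X := cons(5, p(b, 5)). Substituting into the earlier binding gives L := app(cons(cons(5, p(b, 5)), cons(5, p(b, 5))), app(n, cons(5, p(b, 5)))).
MGU = { X1 -> p(b, 5), L -> app(cons(cons(5, p(b, 5)), cons(5, p(b, 5))), app(n, cons(5, p(b, 5)))), X -> cons(5, p(b, 5)) }, so L -> app(cons(cons(5, p(b, 5)), cons(5, p(b, 5))), app(n, cons(5, p(b, 5)))).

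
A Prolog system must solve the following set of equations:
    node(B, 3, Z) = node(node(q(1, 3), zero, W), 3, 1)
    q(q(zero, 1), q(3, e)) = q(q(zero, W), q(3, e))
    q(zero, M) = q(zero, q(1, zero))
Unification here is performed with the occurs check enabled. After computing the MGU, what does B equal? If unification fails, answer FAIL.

node(q(1, 3), zero, 1)

Decompose node/3: B = node(q(1, 3), zero, W),  3 = 3,  Z = 1.
Bind B := node(q(1, 3), zero, W); no other remaining equation mentions B.
Delete trivial equation 3 = 3.
Bind Z := 1; no other remaining equation mentions Z.
Decompose q/2: q(zero, 1) = q(zero, W),  q(3, e) = q(3, e).
Decompose q/2: zero = zero,  1 = W.
Delete trivial equation zero = zero.
Bind W := 1; no other remaining equation mentions W. Substituting into the earlier binding gives B := node(q(1, 3), zero, 1).
Delete trivial equation q(3, e) = q(3, e).
Decompose q/2: zero = zero,  M = q(1, zero).
Delete trivial equation zero = zero.
Bind M := q(1, zero).
MGU = { B -> node(q(1, 3), zero, 1), Z -> 1, W -> 1, M -> q(1, zero) }, so B -> node(q(1, 3), zero, 1).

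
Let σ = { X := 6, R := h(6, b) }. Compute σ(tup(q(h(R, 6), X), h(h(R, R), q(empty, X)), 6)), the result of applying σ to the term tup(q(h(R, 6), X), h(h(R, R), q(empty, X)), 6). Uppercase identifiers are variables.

Replace each occurrence of X with 6.
Replace each occurrence of R with h(6, b).
Result: tup(q(h(h(6, b), 6), 6), h(h(h(6, b), h(6, b)), q(empty, 6)), 6).

tup(q(h(h(6, b), 6), 6), h(h(h(6, b), h(6, b)), q(empty, 6)), 6)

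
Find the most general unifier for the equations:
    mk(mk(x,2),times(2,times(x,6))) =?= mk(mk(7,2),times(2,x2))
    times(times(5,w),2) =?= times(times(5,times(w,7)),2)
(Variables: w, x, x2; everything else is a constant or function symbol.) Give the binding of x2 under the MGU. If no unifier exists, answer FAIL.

FAIL

Decompose mk/2: mk(x,2) =?= mk(7,2),  times(2,times(x,6)) =?= times(2,x2).
Decompose mk/2: x =?= 7,  2 =?= 2.
Bind x := 7; substituting into the one remaining equation that mentions x gives: times(2,times(7,6)) =?= times(2,x2).
Delete trivial equation 2 =?= 2.
Decompose times/2: 2 =?= 2,  times(7,6) =?= x2.
Delete trivial equation 2 =?= 2.
Bind x2 := times(7,6); no other remaining equation mentions x2.
Decompose times/2: times(5,w) =?= times(5,times(w,7)),  2 =?= 2.
Decompose times/2: 5 =?= 5,  w =?= times(w,7).
Delete trivial equation 5 =?= 5.
Occurs check fails: w occurs in times(w,7); the equation w =?= times(w,7) has no finite solution.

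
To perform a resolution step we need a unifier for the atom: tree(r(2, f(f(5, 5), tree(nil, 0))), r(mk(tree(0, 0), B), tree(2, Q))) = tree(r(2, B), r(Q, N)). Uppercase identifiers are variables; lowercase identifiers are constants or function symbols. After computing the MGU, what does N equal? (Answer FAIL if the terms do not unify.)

tree(2, mk(tree(0, 0), f(f(5, 5), tree(nil, 0))))

Decompose tree/2: r(2, f(f(5, 5), tree(nil, 0))) = r(2, B),  r(mk(tree(0, 0), B), tree(2, Q)) = r(Q, N).
Decompose r/2: 2 = 2,  f(f(5, 5), tree(nil, 0)) = B.
Delete trivial equation 2 = 2.
Bind B := f(f(5, 5), tree(nil, 0)); substituting into the remaining equation gives: r(mk(tree(0, 0), f(f(5, 5), tree(nil, 0))), tree(2, Q)) = r(Q, N).
Decompose r/2: mk(tree(0, 0), f(f(5, 5), tree(nil, 0))) = Q,  tree(2, Q) = N.
Bind Q := mk(tree(0, 0), f(f(5, 5), tree(nil, 0))); substituting into the remaining equation gives: tree(2, mk(tree(0, 0), f(f(5, 5), tree(nil, 0)))) = N.
Bind N := tree(2, mk(tree(0, 0), f(f(5, 5), tree(nil, 0)))).
MGU = { B := f(f(5, 5), tree(nil, 0)), Q := mk(tree(0, 0), f(f(5, 5), tree(nil, 0))), N := tree(2, mk(tree(0, 0), f(f(5, 5), tree(nil, 0)))) }, so N := tree(2, mk(tree(0, 0), f(f(5, 5), tree(nil, 0)))).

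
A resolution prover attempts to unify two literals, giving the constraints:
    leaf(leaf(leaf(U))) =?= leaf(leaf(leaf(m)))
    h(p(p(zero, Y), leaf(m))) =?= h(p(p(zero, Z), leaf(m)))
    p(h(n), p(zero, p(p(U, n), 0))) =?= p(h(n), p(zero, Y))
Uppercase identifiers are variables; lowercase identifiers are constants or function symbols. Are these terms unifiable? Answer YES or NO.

Decompose leaf/1: leaf(leaf(U)) =?= leaf(leaf(m)).
Decompose leaf/1: leaf(U) =?= leaf(m).
Decompose leaf/1: U =?= m.
Bind U := m; substituting into the one remaining equation that mentions U gives: p(h(n), p(zero, p(p(m, n), 0))) =?= p(h(n), p(zero, Y)).
Decompose h/1: p(p(zero, Y), leaf(m)) =?= p(p(zero, Z), leaf(m)).
Decompose p/2: p(zero, Y) =?= p(zero, Z),  leaf(m) =?= leaf(m).
Decompose p/2: zero =?= zero,  Y =?= Z.
Delete trivial equation zero =?= zero.
Bind Y := Z; substituting into the one remaining equation that mentions Y gives: p(h(n), p(zero, p(p(m, n), 0))) =?= p(h(n), p(zero, Z)).
Delete trivial equation leaf(m) =?= leaf(m).
Decompose p/2: h(n) =?= h(n),  p(zero, p(p(m, n), 0)) =?= p(zero, Z).
Delete trivial equation h(n) =?= h(n).
Decompose p/2: zero =?= zero,  p(p(m, n), 0) =?= Z.
Delete trivial equation zero =?= zero.
Bind Z := p(p(m, n), 0). Substituting into the earlier binding gives Y := p(p(m, n), 0).
No equations remain and no clash or occurs-check failure arose, so a unifier exists.

YES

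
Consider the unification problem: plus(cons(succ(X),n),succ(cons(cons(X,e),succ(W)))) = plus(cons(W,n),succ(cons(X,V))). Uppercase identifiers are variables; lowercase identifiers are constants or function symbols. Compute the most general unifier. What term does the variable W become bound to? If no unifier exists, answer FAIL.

Decompose plus/2: cons(succ(X),n) = cons(W,n),  succ(cons(cons(X,e),succ(W))) = succ(cons(X,V)).
Decompose cons/2: succ(X) = W,  n = n.
Bind W := succ(X); substituting into the one remaining equation that mentions W gives: succ(cons(cons(X,e),succ(succ(X)))) = succ(cons(X,V)).
Delete trivial equation n = n.
Decompose succ/1: cons(cons(X,e),succ(succ(X))) = cons(X,V).
Decompose cons/2: cons(X,e) = X,  succ(succ(X)) = V.
Occurs check fails: X occurs in cons(X,e); the equation X = cons(X,e) has no finite solution.

FAIL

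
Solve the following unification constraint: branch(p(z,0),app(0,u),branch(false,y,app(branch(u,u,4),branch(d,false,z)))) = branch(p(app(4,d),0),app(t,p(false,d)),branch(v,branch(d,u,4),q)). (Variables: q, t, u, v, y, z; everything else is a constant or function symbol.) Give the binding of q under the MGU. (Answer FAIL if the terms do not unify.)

app(branch(p(false,d),p(false,d),4),branch(d,false,app(4,d)))

Decompose branch/3: p(z,0) = p(app(4,d),0),  app(0,u) = app(t,p(false,d)),  branch(false,y,app(branch(u,u,4),branch(d,false,z))) = branch(v,branch(d,u,4),q).
Decompose p/2: z = app(4,d),  0 = 0.
Bind z := app(4,d); substituting into the one remaining equation that mentions z gives: branch(false,y,app(branch(u,u,4),branch(d,false,app(4,d)))) = branch(v,branch(d,u,4),q).
Delete trivial equation 0 = 0.
Decompose app/2: 0 = t,  u = p(false,d).
Bind t := 0; no other remaining equation mentions t.
Bind u := p(false,d); substituting into the remaining equation gives: branch(false,y,app(branch(p(false,d),p(false,d),4),branch(d,false,app(4,d)))) = branch(v,branch(d,p(false,d),4),q).
Decompose branch/3: false = v,  y = branch(d,p(false,d),4),  app(branch(p(false,d),p(false,d),4),branch(d,false,app(4,d))) = q.
Bind v := false; no other remaining equation mentions v.
Bind y := branch(d,p(false,d),4); no other remaining equation mentions y.
Bind q := app(branch(p(false,d),p(false,d),4),branch(d,false,app(4,d))).
MGU = { z ↦ app(4,d), t ↦ 0, u ↦ p(false,d), v ↦ false, y ↦ branch(d,p(false,d),4), q ↦ app(branch(p(false,d),p(false,d),4),branch(d,false,app(4,d))) }, so q ↦ app(branch(p(false,d),p(false,d),4),branch(d,false,app(4,d))).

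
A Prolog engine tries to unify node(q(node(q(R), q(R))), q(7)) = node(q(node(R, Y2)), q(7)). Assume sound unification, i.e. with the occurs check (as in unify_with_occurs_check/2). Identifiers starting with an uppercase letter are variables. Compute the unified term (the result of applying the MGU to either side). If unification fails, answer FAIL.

FAIL

Decompose node/2: q(node(q(R), q(R))) = q(node(R, Y2)),  q(7) = q(7).
Decompose q/1: node(q(R), q(R)) = node(R, Y2).
Decompose node/2: q(R) = R,  q(R) = Y2.
Occurs check fails: R occurs in q(R); the equation R = q(R) has no finite solution.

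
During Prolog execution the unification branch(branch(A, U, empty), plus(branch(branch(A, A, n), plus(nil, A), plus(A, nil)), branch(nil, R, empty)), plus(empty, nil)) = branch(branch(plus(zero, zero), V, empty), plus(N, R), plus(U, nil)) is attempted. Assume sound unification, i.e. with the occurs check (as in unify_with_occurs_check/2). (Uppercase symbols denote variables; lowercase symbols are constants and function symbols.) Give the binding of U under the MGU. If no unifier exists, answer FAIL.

Decompose branch/3: branch(A, U, empty) = branch(plus(zero, zero), V, empty),  plus(branch(branch(A, A, n), plus(nil, A), plus(A, nil)), branch(nil, R, empty)) = plus(N, R),  plus(empty, nil) = plus(U, nil).
Decompose branch/3: A = plus(zero, zero),  U = V,  empty = empty.
Bind A := plus(zero, zero); substituting into the one remaining equation that mentions A gives: plus(branch(branch(plus(zero, zero), plus(zero, zero), n), plus(nil, plus(zero, zero)), plus(plus(zero, zero), nil)), branch(nil, R, empty)) = plus(N, R).
Bind U := V; substituting into the one remaining equation that mentions U gives: plus(empty, nil) = plus(V, nil).
Delete trivial equation empty = empty.
Decompose plus/2: branch(branch(plus(zero, zero), plus(zero, zero), n), plus(nil, plus(zero, zero)), plus(plus(zero, zero), nil)) = N,  branch(nil, R, empty) = R.
Bind N := branch(branch(plus(zero, zero), plus(zero, zero), n), plus(nil, plus(zero, zero)), plus(plus(zero, zero), nil)); no other remaining equation mentions N.
Occurs check fails: R occurs in branch(nil, R, empty); the equation R = branch(nil, R, empty) has no finite solution.

FAIL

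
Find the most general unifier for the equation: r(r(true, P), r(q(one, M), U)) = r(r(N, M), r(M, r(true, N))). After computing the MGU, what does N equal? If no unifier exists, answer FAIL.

Decompose r/2: r(true, P) = r(N, M),  r(q(one, M), U) = r(M, r(true, N)).
Decompose r/2: true = N,  P = M.
Bind N := true; substituting into the one remaining equation that mentions N gives: r(q(one, M), U) = r(M, r(true, true)).
Bind P := M; no other remaining equation mentions P.
Decompose r/2: q(one, M) = M,  U = r(true, true).
Occurs check fails: M occurs in q(one, M); the equation M = q(one, M) has no finite solution.

FAIL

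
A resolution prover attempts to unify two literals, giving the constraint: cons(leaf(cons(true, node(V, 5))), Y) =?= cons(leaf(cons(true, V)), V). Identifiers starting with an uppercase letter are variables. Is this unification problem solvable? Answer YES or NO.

Decompose cons/2: leaf(cons(true, node(V, 5))) =?= leaf(cons(true, V)),  Y =?= V.
Decompose leaf/1: cons(true, node(V, 5)) =?= cons(true, V).
Decompose cons/2: true =?= true,  node(V, 5) =?= V.
Delete trivial equation true =?= true.
Occurs check fails: V occurs in node(V, 5); the equation V =?= node(V, 5) has no finite solution.

NO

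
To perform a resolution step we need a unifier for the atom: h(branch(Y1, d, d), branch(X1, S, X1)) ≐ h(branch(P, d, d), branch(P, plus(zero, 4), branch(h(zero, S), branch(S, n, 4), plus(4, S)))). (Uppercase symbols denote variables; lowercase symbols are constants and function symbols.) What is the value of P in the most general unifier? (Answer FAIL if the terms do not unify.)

branch(h(zero, plus(zero, 4)), branch(plus(zero, 4), n, 4), plus(4, plus(zero, 4)))

Decompose h/2: branch(Y1, d, d) ≐ branch(P, d, d),  branch(X1, S, X1) ≐ branch(P, plus(zero, 4), branch(h(zero, S), branch(S, n, 4), plus(4, S))).
Decompose branch/3: Y1 ≐ P,  d ≐ d,  d ≐ d.
Bind Y1 := P; no other remaining equation mentions Y1.
Delete trivial equation d ≐ d.
Delete trivial equation d ≐ d.
Decompose branch/3: X1 ≐ P,  S ≐ plus(zero, 4),  X1 ≐ branch(h(zero, S), branch(S, n, 4), plus(4, S)).
Bind X1 := P; substituting into the one remaining equation that mentions X1 gives: P ≐ branch(h(zero, S), branch(S, n, 4), plus(4, S)).
Bind S := plus(zero, 4); substituting into the remaining equation gives: P ≐ branch(h(zero, plus(zero, 4)), branch(plus(zero, 4), n, 4), plus(4, plus(zero, 4))).
Bind P := branch(h(zero, plus(zero, 4)), branch(plus(zero, 4), n, 4), plus(4, plus(zero, 4))). Substituting into the earlier bindings gives Y1 := branch(h(zero, plus(zero, 4)), branch(plus(zero, 4), n, 4), plus(4, plus(zero, 4))), X1 := branch(h(zero, plus(zero, 4)), branch(plus(zero, 4), n, 4), plus(4, plus(zero, 4))).
MGU = { Y1 -> branch(h(zero, plus(zero, 4)), branch(plus(zero, 4), n, 4), plus(4, plus(zero, 4))), X1 -> branch(h(zero, plus(zero, 4)), branch(plus(zero, 4), n, 4), plus(4, plus(zero, 4))), S -> plus(zero, 4), P -> branch(h(zero, plus(zero, 4)), branch(plus(zero, 4), n, 4), plus(4, plus(zero, 4))) }, so P -> branch(h(zero, plus(zero, 4)), branch(plus(zero, 4), n, 4), plus(4, plus(zero, 4))).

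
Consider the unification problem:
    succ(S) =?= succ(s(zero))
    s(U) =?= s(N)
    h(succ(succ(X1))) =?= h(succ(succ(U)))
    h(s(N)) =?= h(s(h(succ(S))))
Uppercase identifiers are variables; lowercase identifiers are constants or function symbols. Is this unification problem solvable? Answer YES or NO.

Decompose succ/1: S =?= s(zero).
Bind S := s(zero); substituting into the one remaining equation that mentions S gives: h(s(N)) =?= h(s(h(succ(s(zero))))).
Decompose s/1: U =?= N.
Bind U := N; substituting into the one remaining equation that mentions U gives: h(succ(succ(X1))) =?= h(succ(succ(N))).
Decompose h/1: succ(succ(X1)) =?= succ(succ(N)).
Decompose succ/1: succ(X1) =?= succ(N).
Decompose succ/1: X1 =?= N.
Bind X1 := N; no other remaining equation mentions X1.
Decompose h/1: s(N) =?= s(h(succ(s(zero)))).
Decompose s/1: N =?= h(succ(s(zero))).
Bind N := h(succ(s(zero))). Substituting into the earlier bindings gives U := h(succ(s(zero))), X1 := h(succ(s(zero))).
No equations remain and no clash or occurs-check failure arose, so a unifier exists.

YES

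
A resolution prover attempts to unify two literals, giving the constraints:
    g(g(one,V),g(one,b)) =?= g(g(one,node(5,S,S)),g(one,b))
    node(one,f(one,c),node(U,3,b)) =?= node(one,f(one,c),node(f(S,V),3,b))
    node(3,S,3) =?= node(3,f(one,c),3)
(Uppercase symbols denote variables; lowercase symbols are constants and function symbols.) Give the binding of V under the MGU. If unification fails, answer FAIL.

Decompose g/2: g(one,V) =?= g(one,node(5,S,S)),  g(one,b) =?= g(one,b).
Decompose g/2: one =?= one,  V =?= node(5,S,S).
Delete trivial equation one =?= one.
Bind V := node(5,S,S); substituting into the one remaining equation that mentions V gives: node(one,f(one,c),node(U,3,b)) =?= node(one,f(one,c),node(f(S,node(5,S,S)),3,b)).
Delete trivial equation g(one,b) =?= g(one,b).
Decompose node/3: one =?= one,  f(one,c) =?= f(one,c),  node(U,3,b) =?= node(f(S,node(5,S,S)),3,b).
Delete trivial equation one =?= one.
Delete trivial equation f(one,c) =?= f(one,c).
Decompose node/3: U =?= f(S,node(5,S,S)),  3 =?= 3,  b =?= b.
Bind U := f(S,node(5,S,S)); no other remaining equation mentions U.
Delete trivial equation 3 =?= 3.
Delete trivial equation b =?= b.
Decompose node/3: 3 =?= 3,  S =?= f(one,c),  3 =?= 3.
Delete trivial equation 3 =?= 3.
Bind S := f(one,c); no other remaining equation mentions S. Substituting into the earlier bindings gives V := node(5,f(one,c),f(one,c)), U := f(f(one,c),node(5,f(one,c),f(one,c))).
Delete trivial equation 3 =?= 3.
MGU = { V -> node(5,f(one,c),f(one,c)), U -> f(f(one,c),node(5,f(one,c),f(one,c))), S -> f(one,c) }, so V -> node(5,f(one,c),f(one,c)).

node(5,f(one,c),f(one,c))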